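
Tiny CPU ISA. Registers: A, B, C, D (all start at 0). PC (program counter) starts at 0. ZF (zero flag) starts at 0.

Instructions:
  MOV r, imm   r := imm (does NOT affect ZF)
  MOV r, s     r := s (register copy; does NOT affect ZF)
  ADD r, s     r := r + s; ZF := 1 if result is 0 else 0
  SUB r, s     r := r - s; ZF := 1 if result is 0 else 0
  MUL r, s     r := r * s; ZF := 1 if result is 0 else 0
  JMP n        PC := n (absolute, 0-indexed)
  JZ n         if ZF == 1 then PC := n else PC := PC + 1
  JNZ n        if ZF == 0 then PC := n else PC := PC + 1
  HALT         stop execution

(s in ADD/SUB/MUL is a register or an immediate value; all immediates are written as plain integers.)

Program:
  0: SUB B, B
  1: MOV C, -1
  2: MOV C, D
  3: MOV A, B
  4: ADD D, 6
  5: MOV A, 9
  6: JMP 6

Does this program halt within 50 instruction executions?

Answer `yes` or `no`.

Answer: no

Derivation:
Step 1: PC=0 exec 'SUB B, B'. After: A=0 B=0 C=0 D=0 ZF=1 PC=1
Step 2: PC=1 exec 'MOV C, -1'. After: A=0 B=0 C=-1 D=0 ZF=1 PC=2
Step 3: PC=2 exec 'MOV C, D'. After: A=0 B=0 C=0 D=0 ZF=1 PC=3
Step 4: PC=3 exec 'MOV A, B'. After: A=0 B=0 C=0 D=0 ZF=1 PC=4
Step 5: PC=4 exec 'ADD D, 6'. After: A=0 B=0 C=0 D=6 ZF=0 PC=5
Step 6: PC=5 exec 'MOV A, 9'. After: A=9 B=0 C=0 D=6 ZF=0 PC=6
Step 7: PC=6 exec 'JMP 6'. After: A=9 B=0 C=0 D=6 ZF=0 PC=6
State after step 7 equals state after step 6: the program is in a cycle of length 1 and will never halt.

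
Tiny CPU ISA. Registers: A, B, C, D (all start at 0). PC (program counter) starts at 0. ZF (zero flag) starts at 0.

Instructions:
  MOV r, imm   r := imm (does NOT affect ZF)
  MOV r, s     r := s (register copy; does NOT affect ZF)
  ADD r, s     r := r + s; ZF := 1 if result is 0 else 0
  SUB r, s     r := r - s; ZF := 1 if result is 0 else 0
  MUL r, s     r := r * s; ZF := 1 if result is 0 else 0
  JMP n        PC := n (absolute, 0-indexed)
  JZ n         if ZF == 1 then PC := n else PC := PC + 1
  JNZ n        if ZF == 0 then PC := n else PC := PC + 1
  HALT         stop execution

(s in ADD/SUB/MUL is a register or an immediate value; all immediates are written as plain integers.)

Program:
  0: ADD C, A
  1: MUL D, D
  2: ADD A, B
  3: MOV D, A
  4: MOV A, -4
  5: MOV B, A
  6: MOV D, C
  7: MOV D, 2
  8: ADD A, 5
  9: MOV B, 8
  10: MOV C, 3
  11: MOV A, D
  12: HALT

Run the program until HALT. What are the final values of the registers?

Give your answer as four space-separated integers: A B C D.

Answer: 2 8 3 2

Derivation:
Step 1: PC=0 exec 'ADD C, A'. After: A=0 B=0 C=0 D=0 ZF=1 PC=1
Step 2: PC=1 exec 'MUL D, D'. After: A=0 B=0 C=0 D=0 ZF=1 PC=2
Step 3: PC=2 exec 'ADD A, B'. After: A=0 B=0 C=0 D=0 ZF=1 PC=3
Step 4: PC=3 exec 'MOV D, A'. After: A=0 B=0 C=0 D=0 ZF=1 PC=4
Step 5: PC=4 exec 'MOV A, -4'. After: A=-4 B=0 C=0 D=0 ZF=1 PC=5
Step 6: PC=5 exec 'MOV B, A'. After: A=-4 B=-4 C=0 D=0 ZF=1 PC=6
Step 7: PC=6 exec 'MOV D, C'. After: A=-4 B=-4 C=0 D=0 ZF=1 PC=7
Step 8: PC=7 exec 'MOV D, 2'. After: A=-4 B=-4 C=0 D=2 ZF=1 PC=8
Step 9: PC=8 exec 'ADD A, 5'. After: A=1 B=-4 C=0 D=2 ZF=0 PC=9
Step 10: PC=9 exec 'MOV B, 8'. After: A=1 B=8 C=0 D=2 ZF=0 PC=10
Step 11: PC=10 exec 'MOV C, 3'. After: A=1 B=8 C=3 D=2 ZF=0 PC=11
Step 12: PC=11 exec 'MOV A, D'. After: A=2 B=8 C=3 D=2 ZF=0 PC=12
Step 13: PC=12 exec 'HALT'. After: A=2 B=8 C=3 D=2 ZF=0 PC=12 HALTED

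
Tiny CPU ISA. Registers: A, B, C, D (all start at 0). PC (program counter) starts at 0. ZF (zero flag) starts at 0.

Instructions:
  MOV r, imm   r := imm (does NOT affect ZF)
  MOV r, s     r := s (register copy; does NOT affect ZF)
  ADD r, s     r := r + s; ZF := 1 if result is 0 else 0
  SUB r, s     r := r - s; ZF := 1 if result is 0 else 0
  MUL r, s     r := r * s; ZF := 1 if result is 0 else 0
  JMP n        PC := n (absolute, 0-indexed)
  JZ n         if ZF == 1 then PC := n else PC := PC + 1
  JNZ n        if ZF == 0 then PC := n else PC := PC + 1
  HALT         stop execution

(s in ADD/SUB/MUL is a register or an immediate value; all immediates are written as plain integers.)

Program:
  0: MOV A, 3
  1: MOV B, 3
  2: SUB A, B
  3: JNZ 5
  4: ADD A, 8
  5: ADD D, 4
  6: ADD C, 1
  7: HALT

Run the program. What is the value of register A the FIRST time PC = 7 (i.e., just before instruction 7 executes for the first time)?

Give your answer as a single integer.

Step 1: PC=0 exec 'MOV A, 3'. After: A=3 B=0 C=0 D=0 ZF=0 PC=1
Step 2: PC=1 exec 'MOV B, 3'. After: A=3 B=3 C=0 D=0 ZF=0 PC=2
Step 3: PC=2 exec 'SUB A, B'. After: A=0 B=3 C=0 D=0 ZF=1 PC=3
Step 4: PC=3 exec 'JNZ 5'. After: A=0 B=3 C=0 D=0 ZF=1 PC=4
Step 5: PC=4 exec 'ADD A, 8'. After: A=8 B=3 C=0 D=0 ZF=0 PC=5
Step 6: PC=5 exec 'ADD D, 4'. After: A=8 B=3 C=0 D=4 ZF=0 PC=6
Step 7: PC=6 exec 'ADD C, 1'. After: A=8 B=3 C=1 D=4 ZF=0 PC=7
First time PC=7: A=8

8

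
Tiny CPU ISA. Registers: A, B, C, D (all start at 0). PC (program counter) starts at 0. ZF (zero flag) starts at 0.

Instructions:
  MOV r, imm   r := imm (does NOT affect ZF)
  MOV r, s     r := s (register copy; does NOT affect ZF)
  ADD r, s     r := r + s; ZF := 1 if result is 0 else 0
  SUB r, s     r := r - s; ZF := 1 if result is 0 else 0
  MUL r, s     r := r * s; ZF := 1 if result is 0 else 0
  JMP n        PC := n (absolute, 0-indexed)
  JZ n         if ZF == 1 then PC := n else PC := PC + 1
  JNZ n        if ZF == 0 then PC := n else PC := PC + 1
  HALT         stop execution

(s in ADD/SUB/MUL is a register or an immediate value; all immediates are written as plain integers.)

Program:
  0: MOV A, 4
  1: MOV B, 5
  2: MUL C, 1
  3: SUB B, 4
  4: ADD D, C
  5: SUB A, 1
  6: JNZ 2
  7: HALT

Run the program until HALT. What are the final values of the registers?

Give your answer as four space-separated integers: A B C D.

Step 1: PC=0 exec 'MOV A, 4'. After: A=4 B=0 C=0 D=0 ZF=0 PC=1
Step 2: PC=1 exec 'MOV B, 5'. After: A=4 B=5 C=0 D=0 ZF=0 PC=2
Step 3: PC=2 exec 'MUL C, 1'. After: A=4 B=5 C=0 D=0 ZF=1 PC=3
Step 4: PC=3 exec 'SUB B, 4'. After: A=4 B=1 C=0 D=0 ZF=0 PC=4
Step 5: PC=4 exec 'ADD D, C'. After: A=4 B=1 C=0 D=0 ZF=1 PC=5
Step 6: PC=5 exec 'SUB A, 1'. After: A=3 B=1 C=0 D=0 ZF=0 PC=6
Step 7: PC=6 exec 'JNZ 2'. After: A=3 B=1 C=0 D=0 ZF=0 PC=2
Step 8: PC=2 exec 'MUL C, 1'. After: A=3 B=1 C=0 D=0 ZF=1 PC=3
Step 9: PC=3 exec 'SUB B, 4'. After: A=3 B=-3 C=0 D=0 ZF=0 PC=4
Step 10: PC=4 exec 'ADD D, C'. After: A=3 B=-3 C=0 D=0 ZF=1 PC=5
Step 11: PC=5 exec 'SUB A, 1'. After: A=2 B=-3 C=0 D=0 ZF=0 PC=6
Step 12: PC=6 exec 'JNZ 2'. After: A=2 B=-3 C=0 D=0 ZF=0 PC=2
Step 13: PC=2 exec 'MUL C, 1'. After: A=2 B=-3 C=0 D=0 ZF=1 PC=3
Step 14: PC=3 exec 'SUB B, 4'. After: A=2 B=-7 C=0 D=0 ZF=0 PC=4
Step 15: PC=4 exec 'ADD D, C'. After: A=2 B=-7 C=0 D=0 ZF=1 PC=5
Step 16: PC=5 exec 'SUB A, 1'. After: A=1 B=-7 C=0 D=0 ZF=0 PC=6
Step 17: PC=6 exec 'JNZ 2'. After: A=1 B=-7 C=0 D=0 ZF=0 PC=2
Step 18: PC=2 exec 'MUL C, 1'. After: A=1 B=-7 C=0 D=0 ZF=1 PC=3
Step 19: PC=3 exec 'SUB B, 4'. After: A=1 B=-11 C=0 D=0 ZF=0 PC=4
Step 20: PC=4 exec 'ADD D, C'. After: A=1 B=-11 C=0 D=0 ZF=1 PC=5
Step 21: PC=5 exec 'SUB A, 1'. After: A=0 B=-11 C=0 D=0 ZF=1 PC=6
Step 22: PC=6 exec 'JNZ 2'. After: A=0 B=-11 C=0 D=0 ZF=1 PC=7
Step 23: PC=7 exec 'HALT'. After: A=0 B=-11 C=0 D=0 ZF=1 PC=7 HALTED

Answer: 0 -11 0 0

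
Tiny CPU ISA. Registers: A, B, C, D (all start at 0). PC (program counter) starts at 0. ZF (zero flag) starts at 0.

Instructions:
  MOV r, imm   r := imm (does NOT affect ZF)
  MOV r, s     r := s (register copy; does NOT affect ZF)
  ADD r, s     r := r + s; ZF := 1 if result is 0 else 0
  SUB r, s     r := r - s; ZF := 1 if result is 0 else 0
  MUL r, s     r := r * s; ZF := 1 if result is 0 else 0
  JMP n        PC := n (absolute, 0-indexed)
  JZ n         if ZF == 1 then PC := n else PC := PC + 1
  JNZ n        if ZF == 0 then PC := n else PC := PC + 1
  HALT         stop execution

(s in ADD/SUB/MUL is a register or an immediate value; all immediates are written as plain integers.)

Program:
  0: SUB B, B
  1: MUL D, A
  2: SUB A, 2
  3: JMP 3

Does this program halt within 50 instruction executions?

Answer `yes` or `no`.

Answer: no

Derivation:
Step 1: PC=0 exec 'SUB B, B'. After: A=0 B=0 C=0 D=0 ZF=1 PC=1
Step 2: PC=1 exec 'MUL D, A'. After: A=0 B=0 C=0 D=0 ZF=1 PC=2
Step 3: PC=2 exec 'SUB A, 2'. After: A=-2 B=0 C=0 D=0 ZF=0 PC=3
Step 4: PC=3 exec 'JMP 3'. After: A=-2 B=0 C=0 D=0 ZF=0 PC=3
State after step 4 equals state after step 3: the program is in a cycle of length 1 and will never halt.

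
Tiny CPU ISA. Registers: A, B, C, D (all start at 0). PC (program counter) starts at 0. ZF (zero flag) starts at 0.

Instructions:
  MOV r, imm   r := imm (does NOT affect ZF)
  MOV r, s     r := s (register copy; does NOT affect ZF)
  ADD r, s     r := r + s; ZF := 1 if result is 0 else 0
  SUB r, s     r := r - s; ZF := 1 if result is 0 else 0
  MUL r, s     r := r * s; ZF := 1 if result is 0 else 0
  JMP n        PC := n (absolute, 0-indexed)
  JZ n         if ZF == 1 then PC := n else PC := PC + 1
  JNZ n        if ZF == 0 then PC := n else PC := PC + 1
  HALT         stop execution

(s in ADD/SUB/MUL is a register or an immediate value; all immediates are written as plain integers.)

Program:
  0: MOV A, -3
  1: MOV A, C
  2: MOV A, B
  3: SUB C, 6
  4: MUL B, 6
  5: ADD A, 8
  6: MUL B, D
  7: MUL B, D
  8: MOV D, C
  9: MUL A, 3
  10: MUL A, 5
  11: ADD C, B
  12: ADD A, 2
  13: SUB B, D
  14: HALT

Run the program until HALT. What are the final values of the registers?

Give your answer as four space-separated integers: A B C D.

Answer: 122 6 -6 -6

Derivation:
Step 1: PC=0 exec 'MOV A, -3'. After: A=-3 B=0 C=0 D=0 ZF=0 PC=1
Step 2: PC=1 exec 'MOV A, C'. After: A=0 B=0 C=0 D=0 ZF=0 PC=2
Step 3: PC=2 exec 'MOV A, B'. After: A=0 B=0 C=0 D=0 ZF=0 PC=3
Step 4: PC=3 exec 'SUB C, 6'. After: A=0 B=0 C=-6 D=0 ZF=0 PC=4
Step 5: PC=4 exec 'MUL B, 6'. After: A=0 B=0 C=-6 D=0 ZF=1 PC=5
Step 6: PC=5 exec 'ADD A, 8'. After: A=8 B=0 C=-6 D=0 ZF=0 PC=6
Step 7: PC=6 exec 'MUL B, D'. After: A=8 B=0 C=-6 D=0 ZF=1 PC=7
Step 8: PC=7 exec 'MUL B, D'. After: A=8 B=0 C=-6 D=0 ZF=1 PC=8
Step 9: PC=8 exec 'MOV D, C'. After: A=8 B=0 C=-6 D=-6 ZF=1 PC=9
Step 10: PC=9 exec 'MUL A, 3'. After: A=24 B=0 C=-6 D=-6 ZF=0 PC=10
Step 11: PC=10 exec 'MUL A, 5'. After: A=120 B=0 C=-6 D=-6 ZF=0 PC=11
Step 12: PC=11 exec 'ADD C, B'. After: A=120 B=0 C=-6 D=-6 ZF=0 PC=12
Step 13: PC=12 exec 'ADD A, 2'. After: A=122 B=0 C=-6 D=-6 ZF=0 PC=13
Step 14: PC=13 exec 'SUB B, D'. After: A=122 B=6 C=-6 D=-6 ZF=0 PC=14
Step 15: PC=14 exec 'HALT'. After: A=122 B=6 C=-6 D=-6 ZF=0 PC=14 HALTED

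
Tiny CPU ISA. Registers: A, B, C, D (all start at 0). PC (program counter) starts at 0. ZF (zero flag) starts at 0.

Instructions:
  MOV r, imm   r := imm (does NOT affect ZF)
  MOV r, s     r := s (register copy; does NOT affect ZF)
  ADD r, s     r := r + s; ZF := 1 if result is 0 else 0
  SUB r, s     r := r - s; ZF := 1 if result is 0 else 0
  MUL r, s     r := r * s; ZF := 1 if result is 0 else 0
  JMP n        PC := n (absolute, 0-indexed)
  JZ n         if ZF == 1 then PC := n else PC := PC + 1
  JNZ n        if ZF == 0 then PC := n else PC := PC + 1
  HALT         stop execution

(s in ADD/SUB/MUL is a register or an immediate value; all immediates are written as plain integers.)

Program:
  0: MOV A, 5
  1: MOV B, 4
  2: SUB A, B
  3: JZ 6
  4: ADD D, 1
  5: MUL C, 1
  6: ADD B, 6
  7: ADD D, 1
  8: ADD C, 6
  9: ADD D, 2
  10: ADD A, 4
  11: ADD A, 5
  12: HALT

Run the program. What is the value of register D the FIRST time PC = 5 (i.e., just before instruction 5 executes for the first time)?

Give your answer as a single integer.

Step 1: PC=0 exec 'MOV A, 5'. After: A=5 B=0 C=0 D=0 ZF=0 PC=1
Step 2: PC=1 exec 'MOV B, 4'. After: A=5 B=4 C=0 D=0 ZF=0 PC=2
Step 3: PC=2 exec 'SUB A, B'. After: A=1 B=4 C=0 D=0 ZF=0 PC=3
Step 4: PC=3 exec 'JZ 6'. After: A=1 B=4 C=0 D=0 ZF=0 PC=4
Step 5: PC=4 exec 'ADD D, 1'. After: A=1 B=4 C=0 D=1 ZF=0 PC=5
First time PC=5: D=1

1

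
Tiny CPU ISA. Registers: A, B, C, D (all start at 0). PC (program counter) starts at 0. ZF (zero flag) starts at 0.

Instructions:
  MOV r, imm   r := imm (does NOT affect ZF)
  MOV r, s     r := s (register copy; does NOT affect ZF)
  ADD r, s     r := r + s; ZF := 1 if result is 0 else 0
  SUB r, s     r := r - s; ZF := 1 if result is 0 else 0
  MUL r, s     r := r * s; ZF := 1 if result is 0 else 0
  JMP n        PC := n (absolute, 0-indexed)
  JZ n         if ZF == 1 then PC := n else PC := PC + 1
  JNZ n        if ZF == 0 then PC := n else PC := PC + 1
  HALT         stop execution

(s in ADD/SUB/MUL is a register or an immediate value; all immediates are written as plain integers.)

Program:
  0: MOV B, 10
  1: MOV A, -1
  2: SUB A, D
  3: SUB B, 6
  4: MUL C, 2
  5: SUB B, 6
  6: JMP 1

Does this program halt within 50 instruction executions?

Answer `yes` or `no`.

Step 1: PC=0 exec 'MOV B, 10'. After: A=0 B=10 C=0 D=0 ZF=0 PC=1
Step 2: PC=1 exec 'MOV A, -1'. After: A=-1 B=10 C=0 D=0 ZF=0 PC=2
Step 3: PC=2 exec 'SUB A, D'. After: A=-1 B=10 C=0 D=0 ZF=0 PC=3
Step 4: PC=3 exec 'SUB B, 6'. After: A=-1 B=4 C=0 D=0 ZF=0 PC=4
Step 5: PC=4 exec 'MUL C, 2'. After: A=-1 B=4 C=0 D=0 ZF=1 PC=5
Step 6: PC=5 exec 'SUB B, 6'. After: A=-1 B=-2 C=0 D=0 ZF=0 PC=6
Step 7: PC=6 exec 'JMP 1'. After: A=-1 B=-2 C=0 D=0 ZF=0 PC=1
Step 8: PC=1 exec 'MOV A, -1'. After: A=-1 B=-2 C=0 D=0 ZF=0 PC=2
Step 9: PC=2 exec 'SUB A, D'. After: A=-1 B=-2 C=0 D=0 ZF=0 PC=3
Step 10: PC=3 exec 'SUB B, 6'. After: A=-1 B=-8 C=0 D=0 ZF=0 PC=4
Step 11: PC=4 exec 'MUL C, 2'. After: A=-1 B=-8 C=0 D=0 ZF=1 PC=5
Step 12: PC=5 exec 'SUB B, 6'. After: A=-1 B=-14 C=0 D=0 ZF=0 PC=6
Step 13: PC=6 exec 'JMP 1'. After: A=-1 B=-14 C=0 D=0 ZF=0 PC=1
Step 14: PC=1 exec 'MOV A, -1'. After: A=-1 B=-14 C=0 D=0 ZF=0 PC=2
Step 15: PC=2 exec 'SUB A, D'. After: A=-1 B=-14 C=0 D=0 ZF=0 PC=3
After 50 steps: not halted. PC revisits the same instructions with no path to HALT; will never halt.

Answer: no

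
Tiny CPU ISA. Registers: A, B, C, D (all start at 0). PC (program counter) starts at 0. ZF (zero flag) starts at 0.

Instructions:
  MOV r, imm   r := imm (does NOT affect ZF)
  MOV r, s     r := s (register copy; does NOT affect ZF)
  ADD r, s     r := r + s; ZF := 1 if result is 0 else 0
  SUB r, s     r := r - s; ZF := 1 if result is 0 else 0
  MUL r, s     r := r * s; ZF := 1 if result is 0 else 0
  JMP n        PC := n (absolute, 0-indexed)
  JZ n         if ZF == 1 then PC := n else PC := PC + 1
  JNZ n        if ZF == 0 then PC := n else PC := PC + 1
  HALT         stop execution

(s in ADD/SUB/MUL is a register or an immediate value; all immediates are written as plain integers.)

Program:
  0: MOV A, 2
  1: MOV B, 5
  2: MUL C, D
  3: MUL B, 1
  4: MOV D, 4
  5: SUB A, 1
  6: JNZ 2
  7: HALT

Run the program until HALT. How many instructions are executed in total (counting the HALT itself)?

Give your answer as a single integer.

Step 1: PC=0 exec 'MOV A, 2'. After: A=2 B=0 C=0 D=0 ZF=0 PC=1
Step 2: PC=1 exec 'MOV B, 5'. After: A=2 B=5 C=0 D=0 ZF=0 PC=2
Step 3: PC=2 exec 'MUL C, D'. After: A=2 B=5 C=0 D=0 ZF=1 PC=3
Step 4: PC=3 exec 'MUL B, 1'. After: A=2 B=5 C=0 D=0 ZF=0 PC=4
Step 5: PC=4 exec 'MOV D, 4'. After: A=2 B=5 C=0 D=4 ZF=0 PC=5
Step 6: PC=5 exec 'SUB A, 1'. After: A=1 B=5 C=0 D=4 ZF=0 PC=6
Step 7: PC=6 exec 'JNZ 2'. After: A=1 B=5 C=0 D=4 ZF=0 PC=2
Step 8: PC=2 exec 'MUL C, D'. After: A=1 B=5 C=0 D=4 ZF=1 PC=3
Step 9: PC=3 exec 'MUL B, 1'. After: A=1 B=5 C=0 D=4 ZF=0 PC=4
Step 10: PC=4 exec 'MOV D, 4'. After: A=1 B=5 C=0 D=4 ZF=0 PC=5
Step 11: PC=5 exec 'SUB A, 1'. After: A=0 B=5 C=0 D=4 ZF=1 PC=6
Step 12: PC=6 exec 'JNZ 2'. After: A=0 B=5 C=0 D=4 ZF=1 PC=7
Step 13: PC=7 exec 'HALT'. After: A=0 B=5 C=0 D=4 ZF=1 PC=7 HALTED
Total instructions executed: 13

Answer: 13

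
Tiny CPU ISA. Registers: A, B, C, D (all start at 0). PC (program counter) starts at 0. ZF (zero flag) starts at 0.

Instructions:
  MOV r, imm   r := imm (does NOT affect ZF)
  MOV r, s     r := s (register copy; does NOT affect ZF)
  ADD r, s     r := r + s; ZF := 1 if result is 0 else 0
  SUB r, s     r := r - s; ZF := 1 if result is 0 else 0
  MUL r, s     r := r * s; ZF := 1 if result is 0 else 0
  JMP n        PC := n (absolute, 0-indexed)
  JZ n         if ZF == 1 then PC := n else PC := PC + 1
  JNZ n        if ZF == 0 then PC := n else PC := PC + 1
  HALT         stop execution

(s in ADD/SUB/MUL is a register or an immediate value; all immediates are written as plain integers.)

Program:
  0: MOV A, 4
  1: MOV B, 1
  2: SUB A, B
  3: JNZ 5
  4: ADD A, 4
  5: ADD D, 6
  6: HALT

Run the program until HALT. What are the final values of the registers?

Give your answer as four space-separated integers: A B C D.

Answer: 3 1 0 6

Derivation:
Step 1: PC=0 exec 'MOV A, 4'. After: A=4 B=0 C=0 D=0 ZF=0 PC=1
Step 2: PC=1 exec 'MOV B, 1'. After: A=4 B=1 C=0 D=0 ZF=0 PC=2
Step 3: PC=2 exec 'SUB A, B'. After: A=3 B=1 C=0 D=0 ZF=0 PC=3
Step 4: PC=3 exec 'JNZ 5'. After: A=3 B=1 C=0 D=0 ZF=0 PC=5
Step 5: PC=5 exec 'ADD D, 6'. After: A=3 B=1 C=0 D=6 ZF=0 PC=6
Step 6: PC=6 exec 'HALT'. After: A=3 B=1 C=0 D=6 ZF=0 PC=6 HALTED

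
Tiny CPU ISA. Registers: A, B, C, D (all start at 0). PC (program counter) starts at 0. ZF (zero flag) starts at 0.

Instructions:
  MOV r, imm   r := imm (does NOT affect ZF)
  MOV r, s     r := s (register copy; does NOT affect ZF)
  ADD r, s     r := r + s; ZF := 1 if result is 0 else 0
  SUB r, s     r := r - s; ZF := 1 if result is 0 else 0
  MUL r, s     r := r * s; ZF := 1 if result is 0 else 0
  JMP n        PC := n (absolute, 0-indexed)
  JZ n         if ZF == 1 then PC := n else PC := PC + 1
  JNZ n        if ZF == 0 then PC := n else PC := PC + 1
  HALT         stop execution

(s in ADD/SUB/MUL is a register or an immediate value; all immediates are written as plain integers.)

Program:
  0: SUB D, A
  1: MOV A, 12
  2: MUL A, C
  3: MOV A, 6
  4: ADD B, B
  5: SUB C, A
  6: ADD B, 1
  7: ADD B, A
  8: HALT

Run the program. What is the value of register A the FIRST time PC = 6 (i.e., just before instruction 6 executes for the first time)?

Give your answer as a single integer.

Step 1: PC=0 exec 'SUB D, A'. After: A=0 B=0 C=0 D=0 ZF=1 PC=1
Step 2: PC=1 exec 'MOV A, 12'. After: A=12 B=0 C=0 D=0 ZF=1 PC=2
Step 3: PC=2 exec 'MUL A, C'. After: A=0 B=0 C=0 D=0 ZF=1 PC=3
Step 4: PC=3 exec 'MOV A, 6'. After: A=6 B=0 C=0 D=0 ZF=1 PC=4
Step 5: PC=4 exec 'ADD B, B'. After: A=6 B=0 C=0 D=0 ZF=1 PC=5
Step 6: PC=5 exec 'SUB C, A'. After: A=6 B=0 C=-6 D=0 ZF=0 PC=6
First time PC=6: A=6

6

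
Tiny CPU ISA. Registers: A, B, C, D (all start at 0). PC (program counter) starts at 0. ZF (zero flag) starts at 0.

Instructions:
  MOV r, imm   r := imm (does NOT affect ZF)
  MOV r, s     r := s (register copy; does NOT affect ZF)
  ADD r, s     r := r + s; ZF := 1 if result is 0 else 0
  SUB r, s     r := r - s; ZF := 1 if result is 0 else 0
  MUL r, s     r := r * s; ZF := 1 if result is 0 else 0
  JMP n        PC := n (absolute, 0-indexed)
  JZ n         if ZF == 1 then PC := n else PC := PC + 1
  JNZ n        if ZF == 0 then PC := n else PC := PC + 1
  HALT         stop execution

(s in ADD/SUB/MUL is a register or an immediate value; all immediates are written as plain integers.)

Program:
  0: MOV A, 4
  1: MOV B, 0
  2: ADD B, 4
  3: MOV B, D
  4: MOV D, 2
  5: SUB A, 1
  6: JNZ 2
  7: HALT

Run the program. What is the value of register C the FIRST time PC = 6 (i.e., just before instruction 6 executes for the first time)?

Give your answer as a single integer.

Step 1: PC=0 exec 'MOV A, 4'. After: A=4 B=0 C=0 D=0 ZF=0 PC=1
Step 2: PC=1 exec 'MOV B, 0'. After: A=4 B=0 C=0 D=0 ZF=0 PC=2
Step 3: PC=2 exec 'ADD B, 4'. After: A=4 B=4 C=0 D=0 ZF=0 PC=3
Step 4: PC=3 exec 'MOV B, D'. After: A=4 B=0 C=0 D=0 ZF=0 PC=4
Step 5: PC=4 exec 'MOV D, 2'. After: A=4 B=0 C=0 D=2 ZF=0 PC=5
Step 6: PC=5 exec 'SUB A, 1'. After: A=3 B=0 C=0 D=2 ZF=0 PC=6
First time PC=6: C=0

0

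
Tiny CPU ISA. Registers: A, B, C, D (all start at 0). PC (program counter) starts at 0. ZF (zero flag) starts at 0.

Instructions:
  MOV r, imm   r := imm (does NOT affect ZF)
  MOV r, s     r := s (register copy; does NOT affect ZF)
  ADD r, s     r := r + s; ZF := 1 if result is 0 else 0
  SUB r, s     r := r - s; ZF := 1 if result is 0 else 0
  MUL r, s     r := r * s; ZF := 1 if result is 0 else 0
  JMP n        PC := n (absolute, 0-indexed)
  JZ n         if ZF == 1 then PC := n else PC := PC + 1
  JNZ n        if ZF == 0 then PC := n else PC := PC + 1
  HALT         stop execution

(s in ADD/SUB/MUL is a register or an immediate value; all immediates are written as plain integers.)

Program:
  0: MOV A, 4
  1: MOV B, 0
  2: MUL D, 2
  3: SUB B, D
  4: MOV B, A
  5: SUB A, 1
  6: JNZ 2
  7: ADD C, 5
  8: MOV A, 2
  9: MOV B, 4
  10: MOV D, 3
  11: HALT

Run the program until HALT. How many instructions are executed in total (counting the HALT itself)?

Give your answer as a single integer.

Step 1: PC=0 exec 'MOV A, 4'. After: A=4 B=0 C=0 D=0 ZF=0 PC=1
Step 2: PC=1 exec 'MOV B, 0'. After: A=4 B=0 C=0 D=0 ZF=0 PC=2
Step 3: PC=2 exec 'MUL D, 2'. After: A=4 B=0 C=0 D=0 ZF=1 PC=3
Step 4: PC=3 exec 'SUB B, D'. After: A=4 B=0 C=0 D=0 ZF=1 PC=4
Step 5: PC=4 exec 'MOV B, A'. After: A=4 B=4 C=0 D=0 ZF=1 PC=5
Step 6: PC=5 exec 'SUB A, 1'. After: A=3 B=4 C=0 D=0 ZF=0 PC=6
Step 7: PC=6 exec 'JNZ 2'. After: A=3 B=4 C=0 D=0 ZF=0 PC=2
Step 8: PC=2 exec 'MUL D, 2'. After: A=3 B=4 C=0 D=0 ZF=1 PC=3
Step 9: PC=3 exec 'SUB B, D'. After: A=3 B=4 C=0 D=0 ZF=0 PC=4
Step 10: PC=4 exec 'MOV B, A'. After: A=3 B=3 C=0 D=0 ZF=0 PC=5
Step 11: PC=5 exec 'SUB A, 1'. After: A=2 B=3 C=0 D=0 ZF=0 PC=6
Step 12: PC=6 exec 'JNZ 2'. After: A=2 B=3 C=0 D=0 ZF=0 PC=2
Step 13: PC=2 exec 'MUL D, 2'. After: A=2 B=3 C=0 D=0 ZF=1 PC=3
Step 14: PC=3 exec 'SUB B, D'. After: A=2 B=3 C=0 D=0 ZF=0 PC=4
Step 15: PC=4 exec 'MOV B, A'. After: A=2 B=2 C=0 D=0 ZF=0 PC=5
Step 16: PC=5 exec 'SUB A, 1'. After: A=1 B=2 C=0 D=0 ZF=0 PC=6
Step 17: PC=6 exec 'JNZ 2'. After: A=1 B=2 C=0 D=0 ZF=0 PC=2
Step 18: PC=2 exec 'MUL D, 2'. After: A=1 B=2 C=0 D=0 ZF=1 PC=3
Step 19: PC=3 exec 'SUB B, D'. After: A=1 B=2 C=0 D=0 ZF=0 PC=4
Step 20: PC=4 exec 'MOV B, A'. After: A=1 B=1 C=0 D=0 ZF=0 PC=5
Step 21: PC=5 exec 'SUB A, 1'. After: A=0 B=1 C=0 D=0 ZF=1 PC=6
Step 22: PC=6 exec 'JNZ 2'. After: A=0 B=1 C=0 D=0 ZF=1 PC=7
Step 23: PC=7 exec 'ADD C, 5'. After: A=0 B=1 C=5 D=0 ZF=0 PC=8
Step 24: PC=8 exec 'MOV A, 2'. After: A=2 B=1 C=5 D=0 ZF=0 PC=9
Step 25: PC=9 exec 'MOV B, 4'. After: A=2 B=4 C=5 D=0 ZF=0 PC=10
Step 26: PC=10 exec 'MOV D, 3'. After: A=2 B=4 C=5 D=3 ZF=0 PC=11
Step 27: PC=11 exec 'HALT'. After: A=2 B=4 C=5 D=3 ZF=0 PC=11 HALTED
Total instructions executed: 27

Answer: 27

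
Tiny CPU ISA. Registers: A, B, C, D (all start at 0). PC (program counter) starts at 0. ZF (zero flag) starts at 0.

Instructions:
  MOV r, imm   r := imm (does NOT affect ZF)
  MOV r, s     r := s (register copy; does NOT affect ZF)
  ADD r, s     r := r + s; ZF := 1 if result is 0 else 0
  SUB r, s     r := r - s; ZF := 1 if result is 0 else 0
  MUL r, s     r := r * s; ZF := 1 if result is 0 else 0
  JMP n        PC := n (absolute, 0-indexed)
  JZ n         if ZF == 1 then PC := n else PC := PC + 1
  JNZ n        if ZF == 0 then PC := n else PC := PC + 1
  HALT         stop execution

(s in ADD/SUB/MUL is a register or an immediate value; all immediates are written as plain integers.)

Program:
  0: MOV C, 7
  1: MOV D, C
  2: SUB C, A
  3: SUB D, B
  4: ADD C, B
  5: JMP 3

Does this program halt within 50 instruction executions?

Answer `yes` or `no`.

Step 1: PC=0 exec 'MOV C, 7'. After: A=0 B=0 C=7 D=0 ZF=0 PC=1
Step 2: PC=1 exec 'MOV D, C'. After: A=0 B=0 C=7 D=7 ZF=0 PC=2
Step 3: PC=2 exec 'SUB C, A'. After: A=0 B=0 C=7 D=7 ZF=0 PC=3
Step 4: PC=3 exec 'SUB D, B'. After: A=0 B=0 C=7 D=7 ZF=0 PC=4
Step 5: PC=4 exec 'ADD C, B'. After: A=0 B=0 C=7 D=7 ZF=0 PC=5
Step 6: PC=5 exec 'JMP 3'. After: A=0 B=0 C=7 D=7 ZF=0 PC=3
State after step 6 equals state after step 3: the program is in a cycle of length 3 and will never halt.

Answer: no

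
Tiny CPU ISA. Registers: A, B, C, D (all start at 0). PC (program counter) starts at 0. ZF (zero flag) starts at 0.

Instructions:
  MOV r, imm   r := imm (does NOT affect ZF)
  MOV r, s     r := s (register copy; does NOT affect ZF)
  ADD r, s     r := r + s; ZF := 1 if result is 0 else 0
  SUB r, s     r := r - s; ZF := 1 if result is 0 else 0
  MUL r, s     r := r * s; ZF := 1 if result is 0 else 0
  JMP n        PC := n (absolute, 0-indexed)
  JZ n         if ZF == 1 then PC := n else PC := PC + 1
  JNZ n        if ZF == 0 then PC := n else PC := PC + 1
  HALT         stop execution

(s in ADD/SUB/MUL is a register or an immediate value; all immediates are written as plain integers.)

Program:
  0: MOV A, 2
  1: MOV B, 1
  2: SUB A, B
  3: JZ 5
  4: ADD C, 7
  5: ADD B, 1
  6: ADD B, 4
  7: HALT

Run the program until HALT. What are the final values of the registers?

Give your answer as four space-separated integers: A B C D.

Step 1: PC=0 exec 'MOV A, 2'. After: A=2 B=0 C=0 D=0 ZF=0 PC=1
Step 2: PC=1 exec 'MOV B, 1'. After: A=2 B=1 C=0 D=0 ZF=0 PC=2
Step 3: PC=2 exec 'SUB A, B'. After: A=1 B=1 C=0 D=0 ZF=0 PC=3
Step 4: PC=3 exec 'JZ 5'. After: A=1 B=1 C=0 D=0 ZF=0 PC=4
Step 5: PC=4 exec 'ADD C, 7'. After: A=1 B=1 C=7 D=0 ZF=0 PC=5
Step 6: PC=5 exec 'ADD B, 1'. After: A=1 B=2 C=7 D=0 ZF=0 PC=6
Step 7: PC=6 exec 'ADD B, 4'. After: A=1 B=6 C=7 D=0 ZF=0 PC=7
Step 8: PC=7 exec 'HALT'. After: A=1 B=6 C=7 D=0 ZF=0 PC=7 HALTED

Answer: 1 6 7 0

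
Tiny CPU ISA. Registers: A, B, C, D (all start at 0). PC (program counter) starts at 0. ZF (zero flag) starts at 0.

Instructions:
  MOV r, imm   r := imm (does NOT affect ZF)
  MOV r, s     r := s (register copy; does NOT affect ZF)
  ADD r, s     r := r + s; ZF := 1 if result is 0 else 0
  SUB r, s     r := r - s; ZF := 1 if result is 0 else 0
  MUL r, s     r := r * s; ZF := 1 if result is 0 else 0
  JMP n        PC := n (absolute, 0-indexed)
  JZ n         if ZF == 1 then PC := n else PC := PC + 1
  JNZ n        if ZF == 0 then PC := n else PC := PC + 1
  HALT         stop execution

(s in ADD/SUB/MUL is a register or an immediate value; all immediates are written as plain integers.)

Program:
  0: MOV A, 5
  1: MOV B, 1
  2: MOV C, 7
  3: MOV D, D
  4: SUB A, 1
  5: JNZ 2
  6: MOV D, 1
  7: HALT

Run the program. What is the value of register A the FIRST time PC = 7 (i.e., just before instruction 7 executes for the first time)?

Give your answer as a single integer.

Step 1: PC=0 exec 'MOV A, 5'. After: A=5 B=0 C=0 D=0 ZF=0 PC=1
Step 2: PC=1 exec 'MOV B, 1'. After: A=5 B=1 C=0 D=0 ZF=0 PC=2
Step 3: PC=2 exec 'MOV C, 7'. After: A=5 B=1 C=7 D=0 ZF=0 PC=3
Step 4: PC=3 exec 'MOV D, D'. After: A=5 B=1 C=7 D=0 ZF=0 PC=4
Step 5: PC=4 exec 'SUB A, 1'. After: A=4 B=1 C=7 D=0 ZF=0 PC=5
Step 6: PC=5 exec 'JNZ 2'. After: A=4 B=1 C=7 D=0 ZF=0 PC=2
Step 7: PC=2 exec 'MOV C, 7'. After: A=4 B=1 C=7 D=0 ZF=0 PC=3
Step 8: PC=3 exec 'MOV D, D'. After: A=4 B=1 C=7 D=0 ZF=0 PC=4
Step 9: PC=4 exec 'SUB A, 1'. After: A=3 B=1 C=7 D=0 ZF=0 PC=5
Step 10: PC=5 exec 'JNZ 2'. After: A=3 B=1 C=7 D=0 ZF=0 PC=2
Step 11: PC=2 exec 'MOV C, 7'. After: A=3 B=1 C=7 D=0 ZF=0 PC=3
Step 12: PC=3 exec 'MOV D, D'. After: A=3 B=1 C=7 D=0 ZF=0 PC=4
Step 13: PC=4 exec 'SUB A, 1'. After: A=2 B=1 C=7 D=0 ZF=0 PC=5
Step 14: PC=5 exec 'JNZ 2'. After: A=2 B=1 C=7 D=0 ZF=0 PC=2
Step 15: PC=2 exec 'MOV C, 7'. After: A=2 B=1 C=7 D=0 ZF=0 PC=3
Step 16: PC=3 exec 'MOV D, D'. After: A=2 B=1 C=7 D=0 ZF=0 PC=4
Step 17: PC=4 exec 'SUB A, 1'. After: A=1 B=1 C=7 D=0 ZF=0 PC=5
Step 18: PC=5 exec 'JNZ 2'. After: A=1 B=1 C=7 D=0 ZF=0 PC=2
Step 19: PC=2 exec 'MOV C, 7'. After: A=1 B=1 C=7 D=0 ZF=0 PC=3
Step 20: PC=3 exec 'MOV D, D'. After: A=1 B=1 C=7 D=0 ZF=0 PC=4
Step 21: PC=4 exec 'SUB A, 1'. After: A=0 B=1 C=7 D=0 ZF=1 PC=5
Step 22: PC=5 exec 'JNZ 2'. After: A=0 B=1 C=7 D=0 ZF=1 PC=6
Step 23: PC=6 exec 'MOV D, 1'. After: A=0 B=1 C=7 D=1 ZF=1 PC=7
First time PC=7: A=0

0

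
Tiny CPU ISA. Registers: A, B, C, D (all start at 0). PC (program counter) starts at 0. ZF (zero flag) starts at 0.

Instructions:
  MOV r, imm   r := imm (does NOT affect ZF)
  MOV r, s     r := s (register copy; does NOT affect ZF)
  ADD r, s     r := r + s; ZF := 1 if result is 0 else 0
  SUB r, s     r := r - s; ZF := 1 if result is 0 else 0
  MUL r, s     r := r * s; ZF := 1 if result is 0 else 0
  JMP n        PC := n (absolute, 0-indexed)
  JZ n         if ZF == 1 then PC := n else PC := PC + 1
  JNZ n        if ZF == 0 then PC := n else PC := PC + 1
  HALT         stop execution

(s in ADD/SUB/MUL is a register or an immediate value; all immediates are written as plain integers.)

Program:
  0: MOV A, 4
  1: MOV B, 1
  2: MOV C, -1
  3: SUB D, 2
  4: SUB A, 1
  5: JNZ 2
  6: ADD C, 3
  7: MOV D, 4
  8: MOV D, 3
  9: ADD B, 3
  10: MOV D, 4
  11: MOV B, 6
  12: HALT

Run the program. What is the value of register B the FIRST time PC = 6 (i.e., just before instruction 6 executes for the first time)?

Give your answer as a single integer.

Step 1: PC=0 exec 'MOV A, 4'. After: A=4 B=0 C=0 D=0 ZF=0 PC=1
Step 2: PC=1 exec 'MOV B, 1'. After: A=4 B=1 C=0 D=0 ZF=0 PC=2
Step 3: PC=2 exec 'MOV C, -1'. After: A=4 B=1 C=-1 D=0 ZF=0 PC=3
Step 4: PC=3 exec 'SUB D, 2'. After: A=4 B=1 C=-1 D=-2 ZF=0 PC=4
Step 5: PC=4 exec 'SUB A, 1'. After: A=3 B=1 C=-1 D=-2 ZF=0 PC=5
Step 6: PC=5 exec 'JNZ 2'. After: A=3 B=1 C=-1 D=-2 ZF=0 PC=2
Step 7: PC=2 exec 'MOV C, -1'. After: A=3 B=1 C=-1 D=-2 ZF=0 PC=3
Step 8: PC=3 exec 'SUB D, 2'. After: A=3 B=1 C=-1 D=-4 ZF=0 PC=4
Step 9: PC=4 exec 'SUB A, 1'. After: A=2 B=1 C=-1 D=-4 ZF=0 PC=5
Step 10: PC=5 exec 'JNZ 2'. After: A=2 B=1 C=-1 D=-4 ZF=0 PC=2
Step 11: PC=2 exec 'MOV C, -1'. After: A=2 B=1 C=-1 D=-4 ZF=0 PC=3
Step 12: PC=3 exec 'SUB D, 2'. After: A=2 B=1 C=-1 D=-6 ZF=0 PC=4
Step 13: PC=4 exec 'SUB A, 1'. After: A=1 B=1 C=-1 D=-6 ZF=0 PC=5
Step 14: PC=5 exec 'JNZ 2'. After: A=1 B=1 C=-1 D=-6 ZF=0 PC=2
Step 15: PC=2 exec 'MOV C, -1'. After: A=1 B=1 C=-1 D=-6 ZF=0 PC=3
Step 16: PC=3 exec 'SUB D, 2'. After: A=1 B=1 C=-1 D=-8 ZF=0 PC=4
Step 17: PC=4 exec 'SUB A, 1'. After: A=0 B=1 C=-1 D=-8 ZF=1 PC=5
Step 18: PC=5 exec 'JNZ 2'. After: A=0 B=1 C=-1 D=-8 ZF=1 PC=6
First time PC=6: B=1

1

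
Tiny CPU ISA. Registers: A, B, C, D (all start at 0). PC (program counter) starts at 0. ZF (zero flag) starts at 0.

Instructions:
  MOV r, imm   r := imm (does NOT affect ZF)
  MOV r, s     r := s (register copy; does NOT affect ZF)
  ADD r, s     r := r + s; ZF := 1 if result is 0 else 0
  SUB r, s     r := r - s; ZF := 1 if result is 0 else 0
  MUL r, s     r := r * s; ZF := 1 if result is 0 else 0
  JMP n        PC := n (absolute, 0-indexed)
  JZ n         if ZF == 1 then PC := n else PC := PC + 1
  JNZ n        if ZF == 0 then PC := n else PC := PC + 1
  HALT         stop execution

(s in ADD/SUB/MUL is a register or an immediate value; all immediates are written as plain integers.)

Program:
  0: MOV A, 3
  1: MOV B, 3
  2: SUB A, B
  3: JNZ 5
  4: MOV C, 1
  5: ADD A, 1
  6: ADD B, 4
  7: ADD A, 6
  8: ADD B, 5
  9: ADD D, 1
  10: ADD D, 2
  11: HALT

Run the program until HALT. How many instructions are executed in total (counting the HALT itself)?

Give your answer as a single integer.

Step 1: PC=0 exec 'MOV A, 3'. After: A=3 B=0 C=0 D=0 ZF=0 PC=1
Step 2: PC=1 exec 'MOV B, 3'. After: A=3 B=3 C=0 D=0 ZF=0 PC=2
Step 3: PC=2 exec 'SUB A, B'. After: A=0 B=3 C=0 D=0 ZF=1 PC=3
Step 4: PC=3 exec 'JNZ 5'. After: A=0 B=3 C=0 D=0 ZF=1 PC=4
Step 5: PC=4 exec 'MOV C, 1'. After: A=0 B=3 C=1 D=0 ZF=1 PC=5
Step 6: PC=5 exec 'ADD A, 1'. After: A=1 B=3 C=1 D=0 ZF=0 PC=6
Step 7: PC=6 exec 'ADD B, 4'. After: A=1 B=7 C=1 D=0 ZF=0 PC=7
Step 8: PC=7 exec 'ADD A, 6'. After: A=7 B=7 C=1 D=0 ZF=0 PC=8
Step 9: PC=8 exec 'ADD B, 5'. After: A=7 B=12 C=1 D=0 ZF=0 PC=9
Step 10: PC=9 exec 'ADD D, 1'. After: A=7 B=12 C=1 D=1 ZF=0 PC=10
Step 11: PC=10 exec 'ADD D, 2'. After: A=7 B=12 C=1 D=3 ZF=0 PC=11
Step 12: PC=11 exec 'HALT'. After: A=7 B=12 C=1 D=3 ZF=0 PC=11 HALTED
Total instructions executed: 12

Answer: 12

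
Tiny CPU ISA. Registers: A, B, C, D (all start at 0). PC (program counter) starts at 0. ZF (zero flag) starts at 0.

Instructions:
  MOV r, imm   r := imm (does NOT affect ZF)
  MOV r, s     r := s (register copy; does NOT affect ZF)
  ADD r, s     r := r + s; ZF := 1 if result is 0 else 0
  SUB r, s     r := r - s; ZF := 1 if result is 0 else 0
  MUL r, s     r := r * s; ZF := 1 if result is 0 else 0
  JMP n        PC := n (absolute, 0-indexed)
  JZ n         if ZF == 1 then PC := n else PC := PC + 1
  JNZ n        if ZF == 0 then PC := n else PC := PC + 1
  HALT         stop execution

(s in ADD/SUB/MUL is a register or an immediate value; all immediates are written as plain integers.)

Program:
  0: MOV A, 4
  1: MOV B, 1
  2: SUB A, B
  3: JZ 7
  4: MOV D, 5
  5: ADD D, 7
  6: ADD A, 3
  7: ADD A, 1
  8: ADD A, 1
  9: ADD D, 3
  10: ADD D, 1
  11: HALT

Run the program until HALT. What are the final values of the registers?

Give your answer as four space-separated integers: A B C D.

Answer: 8 1 0 16

Derivation:
Step 1: PC=0 exec 'MOV A, 4'. After: A=4 B=0 C=0 D=0 ZF=0 PC=1
Step 2: PC=1 exec 'MOV B, 1'. After: A=4 B=1 C=0 D=0 ZF=0 PC=2
Step 3: PC=2 exec 'SUB A, B'. After: A=3 B=1 C=0 D=0 ZF=0 PC=3
Step 4: PC=3 exec 'JZ 7'. After: A=3 B=1 C=0 D=0 ZF=0 PC=4
Step 5: PC=4 exec 'MOV D, 5'. After: A=3 B=1 C=0 D=5 ZF=0 PC=5
Step 6: PC=5 exec 'ADD D, 7'. After: A=3 B=1 C=0 D=12 ZF=0 PC=6
Step 7: PC=6 exec 'ADD A, 3'. After: A=6 B=1 C=0 D=12 ZF=0 PC=7
Step 8: PC=7 exec 'ADD A, 1'. After: A=7 B=1 C=0 D=12 ZF=0 PC=8
Step 9: PC=8 exec 'ADD A, 1'. After: A=8 B=1 C=0 D=12 ZF=0 PC=9
Step 10: PC=9 exec 'ADD D, 3'. After: A=8 B=1 C=0 D=15 ZF=0 PC=10
Step 11: PC=10 exec 'ADD D, 1'. After: A=8 B=1 C=0 D=16 ZF=0 PC=11
Step 12: PC=11 exec 'HALT'. After: A=8 B=1 C=0 D=16 ZF=0 PC=11 HALTED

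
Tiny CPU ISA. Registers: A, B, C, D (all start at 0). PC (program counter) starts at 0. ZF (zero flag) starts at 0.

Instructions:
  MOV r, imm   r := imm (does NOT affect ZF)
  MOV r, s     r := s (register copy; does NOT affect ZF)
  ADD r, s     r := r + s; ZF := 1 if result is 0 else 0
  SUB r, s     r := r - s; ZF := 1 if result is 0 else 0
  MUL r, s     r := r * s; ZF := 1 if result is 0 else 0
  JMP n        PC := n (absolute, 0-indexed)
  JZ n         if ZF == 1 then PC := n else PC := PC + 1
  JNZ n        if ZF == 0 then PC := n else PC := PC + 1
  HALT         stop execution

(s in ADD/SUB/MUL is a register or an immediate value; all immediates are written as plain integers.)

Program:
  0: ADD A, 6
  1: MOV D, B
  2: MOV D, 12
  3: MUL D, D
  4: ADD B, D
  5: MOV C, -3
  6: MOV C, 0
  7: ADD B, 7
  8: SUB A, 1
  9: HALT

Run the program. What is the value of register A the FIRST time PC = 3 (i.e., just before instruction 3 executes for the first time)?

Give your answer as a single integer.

Step 1: PC=0 exec 'ADD A, 6'. After: A=6 B=0 C=0 D=0 ZF=0 PC=1
Step 2: PC=1 exec 'MOV D, B'. After: A=6 B=0 C=0 D=0 ZF=0 PC=2
Step 3: PC=2 exec 'MOV D, 12'. After: A=6 B=0 C=0 D=12 ZF=0 PC=3
First time PC=3: A=6

6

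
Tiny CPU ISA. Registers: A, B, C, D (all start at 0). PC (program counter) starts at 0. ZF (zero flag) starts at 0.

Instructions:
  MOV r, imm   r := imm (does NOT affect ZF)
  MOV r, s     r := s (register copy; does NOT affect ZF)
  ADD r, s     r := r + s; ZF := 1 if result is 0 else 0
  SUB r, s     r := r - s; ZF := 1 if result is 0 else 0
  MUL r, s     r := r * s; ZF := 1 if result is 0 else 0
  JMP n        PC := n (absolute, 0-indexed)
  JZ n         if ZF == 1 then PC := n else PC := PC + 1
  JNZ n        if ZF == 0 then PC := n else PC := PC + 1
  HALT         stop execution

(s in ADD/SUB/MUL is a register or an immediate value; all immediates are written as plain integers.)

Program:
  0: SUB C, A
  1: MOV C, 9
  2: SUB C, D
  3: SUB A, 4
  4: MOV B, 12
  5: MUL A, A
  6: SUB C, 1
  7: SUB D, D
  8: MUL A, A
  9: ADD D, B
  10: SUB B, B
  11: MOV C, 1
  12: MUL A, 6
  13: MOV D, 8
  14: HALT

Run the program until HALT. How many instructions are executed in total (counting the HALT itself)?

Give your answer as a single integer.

Step 1: PC=0 exec 'SUB C, A'. After: A=0 B=0 C=0 D=0 ZF=1 PC=1
Step 2: PC=1 exec 'MOV C, 9'. After: A=0 B=0 C=9 D=0 ZF=1 PC=2
Step 3: PC=2 exec 'SUB C, D'. After: A=0 B=0 C=9 D=0 ZF=0 PC=3
Step 4: PC=3 exec 'SUB A, 4'. After: A=-4 B=0 C=9 D=0 ZF=0 PC=4
Step 5: PC=4 exec 'MOV B, 12'. After: A=-4 B=12 C=9 D=0 ZF=0 PC=5
Step 6: PC=5 exec 'MUL A, A'. After: A=16 B=12 C=9 D=0 ZF=0 PC=6
Step 7: PC=6 exec 'SUB C, 1'. After: A=16 B=12 C=8 D=0 ZF=0 PC=7
Step 8: PC=7 exec 'SUB D, D'. After: A=16 B=12 C=8 D=0 ZF=1 PC=8
Step 9: PC=8 exec 'MUL A, A'. After: A=256 B=12 C=8 D=0 ZF=0 PC=9
Step 10: PC=9 exec 'ADD D, B'. After: A=256 B=12 C=8 D=12 ZF=0 PC=10
Step 11: PC=10 exec 'SUB B, B'. After: A=256 B=0 C=8 D=12 ZF=1 PC=11
Step 12: PC=11 exec 'MOV C, 1'. After: A=256 B=0 C=1 D=12 ZF=1 PC=12
Step 13: PC=12 exec 'MUL A, 6'. After: A=1536 B=0 C=1 D=12 ZF=0 PC=13
Step 14: PC=13 exec 'MOV D, 8'. After: A=1536 B=0 C=1 D=8 ZF=0 PC=14
Step 15: PC=14 exec 'HALT'. After: A=1536 B=0 C=1 D=8 ZF=0 PC=14 HALTED
Total instructions executed: 15

Answer: 15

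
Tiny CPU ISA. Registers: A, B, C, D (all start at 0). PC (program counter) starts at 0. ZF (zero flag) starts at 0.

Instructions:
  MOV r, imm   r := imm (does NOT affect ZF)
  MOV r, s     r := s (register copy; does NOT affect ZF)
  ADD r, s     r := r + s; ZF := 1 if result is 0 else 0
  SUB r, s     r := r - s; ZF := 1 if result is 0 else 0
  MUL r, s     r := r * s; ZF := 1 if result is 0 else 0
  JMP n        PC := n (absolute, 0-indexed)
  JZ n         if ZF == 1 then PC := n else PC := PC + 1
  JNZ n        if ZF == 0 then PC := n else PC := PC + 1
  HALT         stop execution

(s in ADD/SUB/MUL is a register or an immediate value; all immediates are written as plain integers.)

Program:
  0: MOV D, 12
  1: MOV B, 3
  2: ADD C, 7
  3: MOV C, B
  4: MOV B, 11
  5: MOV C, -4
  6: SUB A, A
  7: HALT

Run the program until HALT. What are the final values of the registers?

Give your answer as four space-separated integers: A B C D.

Step 1: PC=0 exec 'MOV D, 12'. After: A=0 B=0 C=0 D=12 ZF=0 PC=1
Step 2: PC=1 exec 'MOV B, 3'. After: A=0 B=3 C=0 D=12 ZF=0 PC=2
Step 3: PC=2 exec 'ADD C, 7'. After: A=0 B=3 C=7 D=12 ZF=0 PC=3
Step 4: PC=3 exec 'MOV C, B'. After: A=0 B=3 C=3 D=12 ZF=0 PC=4
Step 5: PC=4 exec 'MOV B, 11'. After: A=0 B=11 C=3 D=12 ZF=0 PC=5
Step 6: PC=5 exec 'MOV C, -4'. After: A=0 B=11 C=-4 D=12 ZF=0 PC=6
Step 7: PC=6 exec 'SUB A, A'. After: A=0 B=11 C=-4 D=12 ZF=1 PC=7
Step 8: PC=7 exec 'HALT'. After: A=0 B=11 C=-4 D=12 ZF=1 PC=7 HALTED

Answer: 0 11 -4 12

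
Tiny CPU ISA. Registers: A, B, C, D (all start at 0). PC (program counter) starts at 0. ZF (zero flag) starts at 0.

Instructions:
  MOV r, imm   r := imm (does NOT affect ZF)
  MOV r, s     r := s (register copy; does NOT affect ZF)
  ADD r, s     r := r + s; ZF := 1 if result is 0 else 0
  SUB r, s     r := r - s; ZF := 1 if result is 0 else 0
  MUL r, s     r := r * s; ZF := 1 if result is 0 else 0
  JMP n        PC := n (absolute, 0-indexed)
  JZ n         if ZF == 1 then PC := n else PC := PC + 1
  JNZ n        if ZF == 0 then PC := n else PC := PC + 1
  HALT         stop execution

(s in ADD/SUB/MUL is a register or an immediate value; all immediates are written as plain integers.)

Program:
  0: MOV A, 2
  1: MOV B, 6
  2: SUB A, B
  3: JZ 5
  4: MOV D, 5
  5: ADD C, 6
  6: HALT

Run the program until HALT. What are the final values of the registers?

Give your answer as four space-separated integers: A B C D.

Answer: -4 6 6 5

Derivation:
Step 1: PC=0 exec 'MOV A, 2'. After: A=2 B=0 C=0 D=0 ZF=0 PC=1
Step 2: PC=1 exec 'MOV B, 6'. After: A=2 B=6 C=0 D=0 ZF=0 PC=2
Step 3: PC=2 exec 'SUB A, B'. After: A=-4 B=6 C=0 D=0 ZF=0 PC=3
Step 4: PC=3 exec 'JZ 5'. After: A=-4 B=6 C=0 D=0 ZF=0 PC=4
Step 5: PC=4 exec 'MOV D, 5'. After: A=-4 B=6 C=0 D=5 ZF=0 PC=5
Step 6: PC=5 exec 'ADD C, 6'. After: A=-4 B=6 C=6 D=5 ZF=0 PC=6
Step 7: PC=6 exec 'HALT'. After: A=-4 B=6 C=6 D=5 ZF=0 PC=6 HALTED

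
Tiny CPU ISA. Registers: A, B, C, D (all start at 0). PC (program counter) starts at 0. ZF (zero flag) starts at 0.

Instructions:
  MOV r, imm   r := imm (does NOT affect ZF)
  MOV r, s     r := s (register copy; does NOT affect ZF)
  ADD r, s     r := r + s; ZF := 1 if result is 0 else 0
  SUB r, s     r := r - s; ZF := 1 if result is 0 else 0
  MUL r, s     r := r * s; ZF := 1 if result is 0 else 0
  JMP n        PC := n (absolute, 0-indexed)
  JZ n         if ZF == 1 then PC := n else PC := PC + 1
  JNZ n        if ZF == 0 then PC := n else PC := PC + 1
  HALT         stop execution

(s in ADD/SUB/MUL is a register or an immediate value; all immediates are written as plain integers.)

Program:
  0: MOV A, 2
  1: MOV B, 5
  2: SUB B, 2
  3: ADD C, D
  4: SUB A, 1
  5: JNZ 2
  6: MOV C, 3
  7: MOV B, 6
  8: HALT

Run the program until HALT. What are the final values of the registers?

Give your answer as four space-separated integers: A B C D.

Step 1: PC=0 exec 'MOV A, 2'. After: A=2 B=0 C=0 D=0 ZF=0 PC=1
Step 2: PC=1 exec 'MOV B, 5'. After: A=2 B=5 C=0 D=0 ZF=0 PC=2
Step 3: PC=2 exec 'SUB B, 2'. After: A=2 B=3 C=0 D=0 ZF=0 PC=3
Step 4: PC=3 exec 'ADD C, D'. After: A=2 B=3 C=0 D=0 ZF=1 PC=4
Step 5: PC=4 exec 'SUB A, 1'. After: A=1 B=3 C=0 D=0 ZF=0 PC=5
Step 6: PC=5 exec 'JNZ 2'. After: A=1 B=3 C=0 D=0 ZF=0 PC=2
Step 7: PC=2 exec 'SUB B, 2'. After: A=1 B=1 C=0 D=0 ZF=0 PC=3
Step 8: PC=3 exec 'ADD C, D'. After: A=1 B=1 C=0 D=0 ZF=1 PC=4
Step 9: PC=4 exec 'SUB A, 1'. After: A=0 B=1 C=0 D=0 ZF=1 PC=5
Step 10: PC=5 exec 'JNZ 2'. After: A=0 B=1 C=0 D=0 ZF=1 PC=6
Step 11: PC=6 exec 'MOV C, 3'. After: A=0 B=1 C=3 D=0 ZF=1 PC=7
Step 12: PC=7 exec 'MOV B, 6'. After: A=0 B=6 C=3 D=0 ZF=1 PC=8
Step 13: PC=8 exec 'HALT'. After: A=0 B=6 C=3 D=0 ZF=1 PC=8 HALTED

Answer: 0 6 3 0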